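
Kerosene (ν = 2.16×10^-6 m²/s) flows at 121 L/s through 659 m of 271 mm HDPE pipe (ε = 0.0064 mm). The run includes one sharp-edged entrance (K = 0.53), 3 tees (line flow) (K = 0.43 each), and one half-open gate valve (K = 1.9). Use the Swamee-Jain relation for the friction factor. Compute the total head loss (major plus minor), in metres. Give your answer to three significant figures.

H_L ≈ 9.01 m

V = 4Q/(πD²) = 2.098 m/s; V²/2g = 0.2243 m
Re = 2.63×10^5, ε/D = 2.36×10^-5 → f = 0.01499 (Swamee-Jain)
Major: h_f = f(L/D)·V²/2g = 0.01499·2432·0.2243 = 8.174 m
Minor: ΣK = 3.72; h_m = ΣK·V²/2g = 0.8344 m
Total H_L = 8.174 + 0.8344 = 9.008 m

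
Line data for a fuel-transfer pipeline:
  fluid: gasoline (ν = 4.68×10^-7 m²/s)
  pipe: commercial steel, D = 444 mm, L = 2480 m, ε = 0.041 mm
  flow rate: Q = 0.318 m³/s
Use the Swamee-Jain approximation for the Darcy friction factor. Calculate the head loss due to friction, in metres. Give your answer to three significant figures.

h_f ≈ 15.3 m

V = 4Q/(πD²) = 4·0.318/(π·0.444²) = 2.054 m/s
Re = VD/ν = 2.054·0.444/4.68×10^-7 = 1.95×10^6 → turbulent
ε/D = 0.041/444 = 9.23×10^-5
Swamee-Jain: f = 0.01276
h_f = f(L/D)V²/(2g) = 0.01276·(2480/0.444)·2.054²/(2·9.81) = 15.33 m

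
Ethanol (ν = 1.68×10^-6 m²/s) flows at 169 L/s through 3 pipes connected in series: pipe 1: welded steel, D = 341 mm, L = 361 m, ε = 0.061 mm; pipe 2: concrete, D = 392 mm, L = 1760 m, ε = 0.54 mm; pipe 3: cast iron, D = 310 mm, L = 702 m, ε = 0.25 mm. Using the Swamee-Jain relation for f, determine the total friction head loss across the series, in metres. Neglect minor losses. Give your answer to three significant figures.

Pipe 1: V = 1.850 m/s, Re = 3.76×10^5, ε/D = 1.79×10^-4, f = 0.01574, h_1 = f(L/D)V²/2g = 2.909 m
Pipe 2: V = 1.400 m/s, Re = 3.27×10^5, ε/D = 0.00138, f = 0.02212, h_2 = f(L/D)V²/2g = 9.927 m
Pipe 3: V = 2.239 m/s, Re = 4.13×10^5, ε/D = 8.06×10^-4, f = 0.01961, h_3 = f(L/D)V²/2g = 11.35 m
Series → Q common, losses add: H = Σh = 24.18 m

H ≈ 24.2 m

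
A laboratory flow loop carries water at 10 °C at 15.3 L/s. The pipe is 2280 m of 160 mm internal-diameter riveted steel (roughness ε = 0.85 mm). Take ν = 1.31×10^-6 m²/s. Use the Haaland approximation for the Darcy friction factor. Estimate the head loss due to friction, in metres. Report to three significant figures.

V = 4Q/(πD²) = 4·0.0153/(π·0.160²) = 0.7610 m/s
Re = VD/ν = 0.7610·0.160/1.31×10^-6 = 9.29×10^4 → turbulent
ε/D = 0.85/160 = 0.00531
Haaland: f = 0.03187
h_f = f(L/D)V²/(2g) = 0.03187·(2280/0.160)·0.7610²/(2·9.81) = 13.41 m

h_f ≈ 13.4 m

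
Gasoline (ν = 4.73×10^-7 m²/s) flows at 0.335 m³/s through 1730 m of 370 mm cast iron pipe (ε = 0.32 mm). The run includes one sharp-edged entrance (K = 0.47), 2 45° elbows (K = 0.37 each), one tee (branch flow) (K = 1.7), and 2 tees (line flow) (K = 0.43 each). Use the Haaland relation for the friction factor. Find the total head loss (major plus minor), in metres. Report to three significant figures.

V = 4Q/(πD²) = 3.116 m/s; V²/2g = 0.4948 m
Re = 2.44×10^6, ε/D = 8.65×10^-4 → f = 0.01912 (Haaland)
Major: h_f = f(L/D)·V²/2g = 0.01912·4676·0.4948 = 44.23 m
Minor: ΣK = 3.77; h_m = ΣK·V²/2g = 1.865 m
Total H_L = 44.23 + 1.865 = 46.10 m

H_L ≈ 46.1 m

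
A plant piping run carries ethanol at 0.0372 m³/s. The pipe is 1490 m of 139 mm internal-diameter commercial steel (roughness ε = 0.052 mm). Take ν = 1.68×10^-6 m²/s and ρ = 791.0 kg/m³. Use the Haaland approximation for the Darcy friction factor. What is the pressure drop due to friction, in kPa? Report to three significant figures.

V = 4Q/(πD²) = 4·0.0372/(π·0.139²) = 2.451 m/s
Re = VD/ν = 2.451·0.139/1.68×10^-6 = 2.03×10^5 → turbulent
ε/D = 0.052/139 = 3.74×10^-4
Haaland: f = 0.01792
h_f = f(L/D)V²/(2g) = 0.01792·(1490/0.139)·2.451²/(2·9.81) = 58.84 m
Δp = ρg·h_f = 791.0·9.81·58.84 = 456.6 kPa

Δp ≈ 457 kPa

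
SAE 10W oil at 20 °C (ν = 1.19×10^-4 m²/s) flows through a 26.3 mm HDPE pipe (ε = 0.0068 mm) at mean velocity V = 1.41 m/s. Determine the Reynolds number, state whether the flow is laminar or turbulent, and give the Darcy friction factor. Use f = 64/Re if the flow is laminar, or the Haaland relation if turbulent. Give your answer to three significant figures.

Re = VD/ν = 1.410·0.0263/1.19×10^-4 = 312
Re < 2300 → laminar → f = 64/Re = 0.2054

Re ≈ 312; laminar; f = 64/Re ≈ 0.205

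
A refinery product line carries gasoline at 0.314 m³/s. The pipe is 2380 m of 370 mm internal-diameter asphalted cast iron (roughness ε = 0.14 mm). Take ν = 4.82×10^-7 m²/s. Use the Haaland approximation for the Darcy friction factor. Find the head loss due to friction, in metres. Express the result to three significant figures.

h_f ≈ 44.7 m

V = 4Q/(πD²) = 4·0.314/(π·0.370²) = 2.920 m/s
Re = VD/ν = 2.920·0.370/4.82×10^-7 = 2.24×10^6 → turbulent
ε/D = 0.14/370 = 3.78×10^-4
Haaland: f = 0.01598
h_f = f(L/D)V²/(2g) = 0.01598·(2380/0.370)·2.920²/(2·9.81) = 44.68 m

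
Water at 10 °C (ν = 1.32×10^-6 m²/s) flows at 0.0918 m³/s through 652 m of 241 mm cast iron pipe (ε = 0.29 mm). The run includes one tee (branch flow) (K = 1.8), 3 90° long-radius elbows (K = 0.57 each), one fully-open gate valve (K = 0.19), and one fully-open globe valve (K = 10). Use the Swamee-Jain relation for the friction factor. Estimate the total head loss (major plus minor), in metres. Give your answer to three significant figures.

H_L ≈ 14.8 m

V = 4Q/(πD²) = 2.012 m/s; V²/2g = 0.2064 m
Re = 3.67×10^5, ε/D = 0.00120 → f = 0.02139 (Swamee-Jain)
Major: h_f = f(L/D)·V²/2g = 0.02139·2705·0.2064 = 11.95 m
Minor: ΣK = 13.7; h_m = ΣK·V²/2g = 2.828 m
Total H_L = 11.95 + 2.828 = 14.77 m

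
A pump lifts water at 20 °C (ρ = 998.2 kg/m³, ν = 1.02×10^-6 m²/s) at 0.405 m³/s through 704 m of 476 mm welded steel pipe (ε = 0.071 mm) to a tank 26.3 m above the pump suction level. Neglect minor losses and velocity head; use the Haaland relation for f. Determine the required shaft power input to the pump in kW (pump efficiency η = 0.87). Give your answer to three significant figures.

P_shaft ≈ 145 kW

V = 4Q/(πD²) = 2.276 m/s; Re = 1.06×10^6; ε/D = 1.49×10^-4; f = 0.01394
h_f = f(L/D)V²/2g = 5.445 m
Total head H = z + h_f = 26.3 + 5.445 = 31.74 m
P_hyd = ρgQH = 998.2·9.81·0.405·31.74 = 125.9 kW
P_shaft = P_hyd/η = 125.9/0.87 = 144.7 kW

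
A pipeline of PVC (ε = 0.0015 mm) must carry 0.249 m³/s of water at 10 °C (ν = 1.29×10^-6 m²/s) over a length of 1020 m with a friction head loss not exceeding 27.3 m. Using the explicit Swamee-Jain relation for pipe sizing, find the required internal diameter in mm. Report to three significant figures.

Swamee-Jain (Type III): D = 0.66·[ε^1.25·(LQ²/(gh_f))^4.75 + ν·Q^9.4·(L/(gh_f))^5.2]^0.04
LQ²/(gh_f) = 0.2361; L/(gh_f) = 3.809
Term 1 = ε^1.25·(…)^4.75 = 5.53×10^-11; Term 2 = ν·Q^9.4·(…)^5.2 = 2.85×10^-9
D = 0.66·(5.53×10^-11 + 2.85×10^-9)^0.04 = 0.3007 m = 301 mm
Check: V = 3.51 m/s, Re = 8.17×10^5, f = 0.01212, h_f = 25.8 m ≈ 27.3 m ✓

D ≈ 301 mm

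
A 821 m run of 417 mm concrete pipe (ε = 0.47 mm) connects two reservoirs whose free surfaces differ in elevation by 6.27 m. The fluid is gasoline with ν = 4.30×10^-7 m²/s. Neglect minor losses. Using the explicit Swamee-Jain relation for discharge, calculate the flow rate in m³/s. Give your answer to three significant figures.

Swamee-Jain (Type II): Q = -0.965·√(gD⁵h_f/L)·ln[ε/(3.7D) + √(3.17ν²L/(gD³h_f))]
√(gD⁵h_f/L) = √(9.81·0.417⁵·6.27/821) = 0.03074
ε/(3.7D) = 3.05×10^-4; √(3.17ν²L/(gD³h_f)) = 1.04×10^-5
Q = -0.965·0.03074·ln(3.150×10^-4) = 0.2391 m³/s
Check: V = 1.75 m/s, Re = 1.70×10^6, f = 0.02045, h_f = 6.29 m ≈ 6.27 m ✓

Q ≈ 0.239 m³/s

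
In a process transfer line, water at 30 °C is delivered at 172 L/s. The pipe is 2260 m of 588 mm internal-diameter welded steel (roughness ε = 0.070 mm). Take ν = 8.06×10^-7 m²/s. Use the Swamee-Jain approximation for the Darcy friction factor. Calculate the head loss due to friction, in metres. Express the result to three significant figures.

h_f ≈ 1.16 m

V = 4Q/(πD²) = 4·0.172/(π·0.588²) = 0.6334 m/s
Re = VD/ν = 0.6334·0.588/8.06×10^-7 = 4.62×10^5 → turbulent
ε/D = 0.070/588 = 1.19×10^-4
Swamee-Jain: f = 0.01481
h_f = f(L/D)V²/(2g) = 0.01481·(2260/0.588)·0.6334²/(2·9.81) = 1.164 m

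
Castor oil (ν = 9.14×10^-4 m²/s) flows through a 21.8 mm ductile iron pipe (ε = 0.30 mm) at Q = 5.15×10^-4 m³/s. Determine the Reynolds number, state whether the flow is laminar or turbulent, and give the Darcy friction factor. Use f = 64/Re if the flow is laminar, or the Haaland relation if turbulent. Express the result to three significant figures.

V = 4Q/(πD²) = 1.380 m/s
Re = VD/ν = 1.380·0.0218/9.14×10^-4 = 32.9
Re < 2300 → laminar → f = 64/Re = 1.945

Re ≈ 32.9; laminar; f = 64/Re ≈ 1.94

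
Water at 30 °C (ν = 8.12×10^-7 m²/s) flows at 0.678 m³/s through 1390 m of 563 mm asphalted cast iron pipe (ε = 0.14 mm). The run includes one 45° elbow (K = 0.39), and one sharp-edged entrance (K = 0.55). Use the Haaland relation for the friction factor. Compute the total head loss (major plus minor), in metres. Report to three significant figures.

V = 4Q/(πD²) = 2.723 m/s; V²/2g = 0.3780 m
Re = 1.89×10^6, ε/D = 2.49×10^-4 → f = 0.01479 (Haaland)
Major: h_f = f(L/D)·V²/2g = 0.01479·2469·0.3780 = 13.80 m
Minor: ΣK = 0.940; h_m = ΣK·V²/2g = 0.3554 m
Total H_L = 13.80 + 0.3554 = 14.16 m

H_L ≈ 14.2 m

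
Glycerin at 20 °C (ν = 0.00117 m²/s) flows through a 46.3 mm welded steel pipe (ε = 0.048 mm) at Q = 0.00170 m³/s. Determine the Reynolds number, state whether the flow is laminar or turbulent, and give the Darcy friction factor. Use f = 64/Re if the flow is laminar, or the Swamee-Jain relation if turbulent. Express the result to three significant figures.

V = 4Q/(πD²) = 1.010 m/s
Re = VD/ν = 1.010·0.0463/0.00117 = 40.0
Re < 2300 → laminar → f = 64/Re = 1.602

Re ≈ 40.0; laminar; f = 64/Re ≈ 1.60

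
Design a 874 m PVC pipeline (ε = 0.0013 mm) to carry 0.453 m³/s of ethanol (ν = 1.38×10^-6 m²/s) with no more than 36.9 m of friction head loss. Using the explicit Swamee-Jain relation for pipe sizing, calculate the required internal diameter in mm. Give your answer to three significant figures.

Swamee-Jain (Type III): D = 0.66·[ε^1.25·(LQ²/(gh_f))^4.75 + ν·Q^9.4·(L/(gh_f))^5.2]^0.04
LQ²/(gh_f) = 0.4955; L/(gh_f) = 2.414
Term 1 = ε^1.25·(…)^4.75 = 1.56×10^-9; Term 2 = ν·Q^9.4·(…)^5.2 = 7.90×10^-8
D = 0.66·(1.56×10^-9 + 7.90×10^-8)^0.04 = 0.3434 m = 343 mm
Check: V = 4.89 m/s, Re = 1.22×10^6, f = 0.01134, h_f = 35.2 m ≈ 36.9 m ✓

D ≈ 343 mm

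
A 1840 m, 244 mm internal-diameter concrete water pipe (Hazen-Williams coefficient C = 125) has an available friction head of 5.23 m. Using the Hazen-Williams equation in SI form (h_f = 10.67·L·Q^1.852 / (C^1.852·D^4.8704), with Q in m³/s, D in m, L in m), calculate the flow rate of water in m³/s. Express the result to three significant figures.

Q ≈ 0.0360 m³/s

Rearranging: Q = [h_f·C^1.852·D^4.8704 / (10.67·L)]^(1/1.852)
Q = [5.23·125^1.852·0.244^4.8704 / (10.67·1840)]^0.540 = 0.03596 m³/s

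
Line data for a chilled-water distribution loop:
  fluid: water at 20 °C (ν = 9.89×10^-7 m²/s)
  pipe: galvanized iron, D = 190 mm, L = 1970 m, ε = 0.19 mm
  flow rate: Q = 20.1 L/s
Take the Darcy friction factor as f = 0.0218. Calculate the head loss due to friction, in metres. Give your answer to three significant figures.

h_f ≈ 5.79 m

V = 4Q/(πD²) = 4·0.0201/(π·0.190²) = 0.7089 m/s
h_f = f(L/D)V²/(2g) = 0.02180·(1970/0.190)·0.7089²/(2·9.81) = 5.790 m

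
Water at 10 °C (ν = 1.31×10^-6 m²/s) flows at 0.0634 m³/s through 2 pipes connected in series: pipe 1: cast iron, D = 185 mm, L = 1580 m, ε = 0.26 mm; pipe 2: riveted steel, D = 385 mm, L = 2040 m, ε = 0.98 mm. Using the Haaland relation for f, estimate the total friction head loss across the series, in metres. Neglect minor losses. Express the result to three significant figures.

Pipe 1: V = 2.359 m/s, Re = 3.33×10^5, ε/D = 0.00141, f = 0.02202, h_1 = f(L/D)V²/2g = 53.33 m
Pipe 2: V = 0.5446 m/s, Re = 1.60×10^5, ε/D = 0.00255, f = 0.02588, h_2 = f(L/D)V²/2g = 2.073 m
Series → Q common, losses add: H = Σh = 55.40 m

H ≈ 55.4 m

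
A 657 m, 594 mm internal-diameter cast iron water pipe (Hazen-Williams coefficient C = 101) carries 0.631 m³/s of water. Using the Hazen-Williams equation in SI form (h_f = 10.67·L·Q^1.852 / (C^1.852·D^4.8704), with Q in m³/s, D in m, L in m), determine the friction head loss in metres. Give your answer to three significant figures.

h_f = 10.67·657·0.631^1.852 / (101^1.852·0.594^4.8704) = 7.330 m

h_f ≈ 7.33 m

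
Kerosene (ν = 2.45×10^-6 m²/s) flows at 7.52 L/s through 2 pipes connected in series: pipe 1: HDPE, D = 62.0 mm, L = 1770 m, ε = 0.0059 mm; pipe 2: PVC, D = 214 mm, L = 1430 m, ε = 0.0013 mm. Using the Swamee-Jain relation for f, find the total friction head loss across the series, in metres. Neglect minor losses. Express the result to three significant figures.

H ≈ 182 m

Pipe 1: V = 2.491 m/s, Re = 6.30×10^4, ε/D = 9.52×10^-5, f = 0.02016, h_1 = f(L/D)V²/2g = 182.0 m
Pipe 2: V = 0.2091 m/s, Re = 1.83×10^4, ε/D = 6.07×10^-6, f = 0.02643, h_2 = f(L/D)V²/2g = 0.3935 m
Series → Q common, losses add: H = Σh = 182.3 m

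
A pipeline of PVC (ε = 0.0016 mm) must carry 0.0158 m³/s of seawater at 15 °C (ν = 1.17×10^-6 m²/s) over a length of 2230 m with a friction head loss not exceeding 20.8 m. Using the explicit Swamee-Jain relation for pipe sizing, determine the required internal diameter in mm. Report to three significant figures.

Swamee-Jain (Type III): D = 0.66·[ε^1.25·(LQ²/(gh_f))^4.75 + ν·Q^9.4·(L/(gh_f))^5.2]^0.04
LQ²/(gh_f) = 0.002728; L/(gh_f) = 10.93
Term 1 = ε^1.25·(…)^4.75 = 3.76×10^-20; Term 2 = ν·Q^9.4·(…)^5.2 = 3.44×10^-18
D = 0.66·(3.76×10^-20 + 3.44×10^-18)^0.04 = 0.1322 m = 132 mm
Check: V = 1.15 m/s, Re = 1.30×10^5, f = 0.01701, h_f = 19.4 m ≈ 20.8 m ✓

D ≈ 132 mm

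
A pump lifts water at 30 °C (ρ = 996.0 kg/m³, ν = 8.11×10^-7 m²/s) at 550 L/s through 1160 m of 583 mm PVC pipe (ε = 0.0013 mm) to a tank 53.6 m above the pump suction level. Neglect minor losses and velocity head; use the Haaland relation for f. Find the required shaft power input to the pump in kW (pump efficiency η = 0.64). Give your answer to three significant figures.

P_shaft ≈ 489 kW

V = 4Q/(πD²) = 2.060 m/s; Re = 1.48×10^6; ε/D = 2.23×10^-6; f = 0.01090
h_f = f(L/D)V²/2g = 4.694 m
Total head H = z + h_f = 53.6 + 4.694 = 58.29 m
P_hyd = ρgQH = 996.0·9.81·0.550·58.29 = 313.3 kW
P_shaft = P_hyd/η = 313.3/0.64 = 489.5 kW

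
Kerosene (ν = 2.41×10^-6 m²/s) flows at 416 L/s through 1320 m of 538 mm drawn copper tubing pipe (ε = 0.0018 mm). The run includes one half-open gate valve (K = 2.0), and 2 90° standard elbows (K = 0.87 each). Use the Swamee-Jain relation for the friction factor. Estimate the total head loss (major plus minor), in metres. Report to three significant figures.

V = 4Q/(πD²) = 1.830 m/s; V²/2g = 0.1707 m
Re = 4.09×10^5, ε/D = 3.35×10^-6 → f = 0.01362 (Swamee-Jain)
Major: h_f = f(L/D)·V²/2g = 0.01362·2454·0.1707 = 5.706 m
Minor: ΣK = 3.74; h_m = ΣK·V²/2g = 0.6383 m
Total H_L = 5.706 + 0.6383 = 6.344 m

H_L ≈ 6.34 m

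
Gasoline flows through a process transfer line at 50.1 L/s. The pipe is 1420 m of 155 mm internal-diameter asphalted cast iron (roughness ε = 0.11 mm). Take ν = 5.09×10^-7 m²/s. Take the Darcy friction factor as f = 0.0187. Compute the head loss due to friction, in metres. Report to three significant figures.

h_f ≈ 61.6 m

V = 4Q/(πD²) = 4·0.0501/(π·0.155²) = 2.655 m/s
h_f = f(L/D)V²/(2g) = 0.01870·(1420/0.155)·2.655²/(2·9.81) = 61.56 m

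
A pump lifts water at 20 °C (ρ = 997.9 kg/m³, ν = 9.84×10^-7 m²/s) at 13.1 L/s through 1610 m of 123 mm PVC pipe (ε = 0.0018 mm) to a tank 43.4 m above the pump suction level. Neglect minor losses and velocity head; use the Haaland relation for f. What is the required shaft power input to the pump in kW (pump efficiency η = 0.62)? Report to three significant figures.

P_shaft ≈ 11.8 kW

V = 4Q/(πD²) = 1.102 m/s; Re = 1.38×10^5; ε/D = 1.46×10^-5; f = 0.01676
h_f = f(L/D)V²/2g = 13.59 m
Total head H = z + h_f = 43.4 + 13.59 = 56.99 m
P_hyd = ρgQH = 997.9·9.81·0.0131·56.99 = 7.308 kW
P_shaft = P_hyd/η = 7.308/0.62 = 11.79 kW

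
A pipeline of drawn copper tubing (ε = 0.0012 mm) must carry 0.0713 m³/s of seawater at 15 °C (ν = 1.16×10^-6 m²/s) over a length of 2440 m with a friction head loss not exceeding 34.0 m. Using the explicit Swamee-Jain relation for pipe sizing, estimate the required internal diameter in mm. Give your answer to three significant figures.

Swamee-Jain (Type III): D = 0.66·[ε^1.25·(LQ²/(gh_f))^4.75 + ν·Q^9.4·(L/(gh_f))^5.2]^0.04
LQ²/(gh_f) = 0.03719; L/(gh_f) = 7.315
Term 1 = ε^1.25·(…)^4.75 = 6.43×10^-15; Term 2 = ν·Q^9.4·(…)^5.2 = 5.99×10^-13
D = 0.66·(6.43×10^-15 + 5.99×10^-13)^0.04 = 0.2142 m = 214 mm
Check: V = 1.98 m/s, Re = 3.65×10^5, f = 0.01393, h_f = 31.7 m ≈ 34.0 m ✓

D ≈ 214 mm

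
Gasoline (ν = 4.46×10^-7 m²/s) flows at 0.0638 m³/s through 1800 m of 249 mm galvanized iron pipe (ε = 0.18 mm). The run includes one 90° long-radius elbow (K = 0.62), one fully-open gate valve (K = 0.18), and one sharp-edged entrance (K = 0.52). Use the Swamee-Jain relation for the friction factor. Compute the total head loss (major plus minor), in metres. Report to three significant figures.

H_L ≈ 12.0 m

V = 4Q/(πD²) = 1.310 m/s; V²/2g = 0.08749 m
Re = 7.31×10^5, ε/D = 7.23×10^-4 → f = 0.01880 (Swamee-Jain)
Major: h_f = f(L/D)·V²/2g = 0.01880·7229·0.08749 = 11.89 m
Minor: ΣK = 1.32; h_m = ΣK·V²/2g = 0.1155 m
Total H_L = 11.89 + 0.1155 = 12.01 m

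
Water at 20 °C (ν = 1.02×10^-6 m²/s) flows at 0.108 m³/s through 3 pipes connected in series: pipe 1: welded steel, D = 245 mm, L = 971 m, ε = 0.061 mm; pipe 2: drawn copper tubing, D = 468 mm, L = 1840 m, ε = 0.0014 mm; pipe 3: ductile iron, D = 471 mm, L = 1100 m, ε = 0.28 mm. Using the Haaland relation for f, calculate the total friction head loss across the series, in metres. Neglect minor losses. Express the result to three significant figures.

Pipe 1: V = 2.291 m/s, Re = 5.50×10^5, ε/D = 2.49×10^-4, f = 0.01562, h_1 = f(L/D)V²/2g = 16.56 m
Pipe 2: V = 0.6278 m/s, Re = 2.88×10^5, ε/D = 2.99×10^-6, f = 0.01448, h_2 = f(L/D)V²/2g = 1.143 m
Pipe 3: V = 0.6199 m/s, Re = 2.86×10^5, ε/D = 5.94×10^-4, f = 0.01865, h_3 = f(L/D)V²/2g = 0.8531 m
Series → Q common, losses add: H = Σh = 18.56 m

H ≈ 18.6 m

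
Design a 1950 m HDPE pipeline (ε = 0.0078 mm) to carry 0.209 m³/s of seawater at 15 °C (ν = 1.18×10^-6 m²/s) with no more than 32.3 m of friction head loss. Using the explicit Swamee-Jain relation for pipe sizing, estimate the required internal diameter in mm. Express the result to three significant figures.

D ≈ 311 mm

Swamee-Jain (Type III): D = 0.66·[ε^1.25·(LQ²/(gh_f))^4.75 + ν·Q^9.4·(L/(gh_f))^5.2]^0.04
LQ²/(gh_f) = 0.2688; L/(gh_f) = 6.154
Term 1 = ε^1.25·(…)^4.75 = 8.04×10^-10; Term 2 = ν·Q^9.4·(…)^5.2 = 6.09×10^-9
D = 0.66·(8.04×10^-10 + 6.09×10^-9)^0.04 = 0.3112 m = 311 mm
Check: V = 2.75 m/s, Re = 7.25×10^5, f = 0.01275, h_f = 30.7 m ≈ 32.3 m ✓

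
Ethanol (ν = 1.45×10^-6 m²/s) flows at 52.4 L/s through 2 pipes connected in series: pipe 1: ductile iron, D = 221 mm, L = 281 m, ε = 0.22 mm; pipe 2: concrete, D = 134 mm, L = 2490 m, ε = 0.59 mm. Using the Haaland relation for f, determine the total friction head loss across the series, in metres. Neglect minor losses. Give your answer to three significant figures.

H ≈ 389 m

Pipe 1: V = 1.366 m/s, Re = 2.08×10^5, ε/D = 9.95×10^-4, f = 0.02085, h_1 = f(L/D)V²/2g = 2.521 m
Pipe 2: V = 3.716 m/s, Re = 3.43×10^5, ε/D = 0.00440, f = 0.02956, h_2 = f(L/D)V²/2g = 386.6 m
Series → Q common, losses add: H = Σh = 389.1 m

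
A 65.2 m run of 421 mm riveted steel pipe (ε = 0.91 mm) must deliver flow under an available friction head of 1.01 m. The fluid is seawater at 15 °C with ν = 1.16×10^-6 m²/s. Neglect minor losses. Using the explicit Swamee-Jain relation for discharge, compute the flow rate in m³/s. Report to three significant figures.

Q ≈ 0.321 m³/s

Swamee-Jain (Type II): Q = -0.965·√(gD⁵h_f/L)·ln[ε/(3.7D) + √(3.17ν²L/(gD³h_f))]
√(gD⁵h_f/L) = √(9.81·0.421⁵·1.01/65.2) = 0.04483
ε/(3.7D) = 5.84×10^-4; √(3.17ν²L/(gD³h_f)) = 1.94×10^-5
Q = -0.965·0.04483·ln(6.036×10^-4) = 0.3207 m³/s
Check: V = 2.30 m/s, Re = 8.36×10^5, f = 0.02420, h_f = 1.01 m ≈ 1.01 m ✓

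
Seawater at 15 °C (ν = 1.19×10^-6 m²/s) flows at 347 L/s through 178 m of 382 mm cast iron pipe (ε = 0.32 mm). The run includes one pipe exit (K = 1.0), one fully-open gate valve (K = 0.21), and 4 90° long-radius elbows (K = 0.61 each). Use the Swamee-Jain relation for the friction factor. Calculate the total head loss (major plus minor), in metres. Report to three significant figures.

H_L ≈ 5.90 m

V = 4Q/(πD²) = 3.028 m/s; V²/2g = 0.4672 m
Re = 9.72×10^5, ε/D = 8.38×10^-4 → f = 0.01927 (Swamee-Jain)
Major: h_f = f(L/D)·V²/2g = 0.01927·466.0·0.4672 = 4.194 m
Minor: ΣK = 3.65; h_m = ΣK·V²/2g = 1.705 m
Total H_L = 4.194 + 1.705 = 5.900 m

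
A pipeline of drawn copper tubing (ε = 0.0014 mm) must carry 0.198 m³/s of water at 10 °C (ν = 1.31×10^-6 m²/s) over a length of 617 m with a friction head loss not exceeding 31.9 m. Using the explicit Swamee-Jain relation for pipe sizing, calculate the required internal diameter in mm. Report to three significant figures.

Swamee-Jain (Type III): D = 0.66·[ε^1.25·(LQ²/(gh_f))^4.75 + ν·Q^9.4·(L/(gh_f))^5.2]^0.04
LQ²/(gh_f) = 0.07730; L/(gh_f) = 1.972
Term 1 = ε^1.25·(…)^4.75 = 2.52×10^-13; Term 2 = ν·Q^9.4·(…)^5.2 = 1.09×10^-11
D = 0.66·(2.52×10^-13 + 1.09×10^-11)^0.04 = 0.2407 m = 241 mm
Check: V = 4.35 m/s, Re = 7.99×10^5, f = 0.01218, h_f = 30.1 m ≈ 31.9 m ✓

D ≈ 241 mm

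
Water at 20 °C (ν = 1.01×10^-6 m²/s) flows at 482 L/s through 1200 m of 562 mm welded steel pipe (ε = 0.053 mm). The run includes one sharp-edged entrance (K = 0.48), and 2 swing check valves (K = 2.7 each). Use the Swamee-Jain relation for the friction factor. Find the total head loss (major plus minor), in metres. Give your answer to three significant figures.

H_L ≈ 6.61 m

V = 4Q/(πD²) = 1.943 m/s; V²/2g = 0.1924 m
Re = 1.08×10^6, ε/D = 9.43×10^-5 → f = 0.01334 (Swamee-Jain)
Major: h_f = f(L/D)·V²/2g = 0.01334·2135·0.1924 = 5.479 m
Minor: ΣK = 5.88; h_m = ΣK·V²/2g = 1.131 m
Total H_L = 5.479 + 1.131 = 6.611 m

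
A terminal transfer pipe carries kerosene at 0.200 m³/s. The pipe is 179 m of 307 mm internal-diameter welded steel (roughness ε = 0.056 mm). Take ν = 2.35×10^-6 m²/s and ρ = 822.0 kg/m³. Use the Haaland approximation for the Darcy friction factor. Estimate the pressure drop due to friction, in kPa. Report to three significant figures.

V = 4Q/(πD²) = 4·0.200/(π·0.307²) = 2.702 m/s
Re = VD/ν = 2.702·0.307/2.35×10^-6 = 3.53×10^5 → turbulent
ε/D = 0.056/307 = 1.82×10^-4
Haaland: f = 0.01564
h_f = f(L/D)V²/(2g) = 0.01564·(179/0.307)·2.702²/(2·9.81) = 3.393 m
Δp = ρg·h_f = 822.0·9.81·3.393 = 27.36 kPa

Δp ≈ 27.4 kPa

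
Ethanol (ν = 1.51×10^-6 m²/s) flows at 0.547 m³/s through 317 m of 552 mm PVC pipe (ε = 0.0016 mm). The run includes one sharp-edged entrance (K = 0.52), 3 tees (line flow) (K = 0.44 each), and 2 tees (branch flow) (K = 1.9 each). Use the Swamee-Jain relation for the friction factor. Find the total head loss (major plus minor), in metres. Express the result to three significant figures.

V = 4Q/(πD²) = 2.286 m/s; V²/2g = 0.2663 m
Re = 8.36×10^5, ε/D = 2.90×10^-6 → f = 0.01203 (Swamee-Jain)
Major: h_f = f(L/D)·V²/2g = 0.01203·574.3·0.2663 = 1.840 m
Minor: ΣK = 5.64; h_m = ΣK·V²/2g = 1.502 m
Total H_L = 1.840 + 1.502 = 3.342 m

H_L ≈ 3.34 m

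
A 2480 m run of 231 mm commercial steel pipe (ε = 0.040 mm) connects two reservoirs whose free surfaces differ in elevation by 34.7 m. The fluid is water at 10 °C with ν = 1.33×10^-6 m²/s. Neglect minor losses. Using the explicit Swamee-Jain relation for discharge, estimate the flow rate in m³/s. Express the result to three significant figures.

Q ≈ 0.0841 m³/s

Swamee-Jain (Type II): Q = -0.965·√(gD⁵h_f/L)·ln[ε/(3.7D) + √(3.17ν²L/(gD³h_f))]
√(gD⁵h_f/L) = √(9.81·0.231⁵·34.7/2480) = 0.009502
ε/(3.7D) = 4.68×10^-5; √(3.17ν²L/(gD³h_f)) = 5.76×10^-5
Q = -0.965·0.009502·ln(1.044×10^-4) = 0.08406 m³/s
Check: V = 2.01 m/s, Re = 3.48×10^5, f = 0.01582, h_f = 34.8 m ≈ 34.7 m ✓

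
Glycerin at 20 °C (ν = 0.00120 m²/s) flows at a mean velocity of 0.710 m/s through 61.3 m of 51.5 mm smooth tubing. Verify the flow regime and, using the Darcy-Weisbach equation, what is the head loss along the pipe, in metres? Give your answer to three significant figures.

Re = VD/ν = 0.710·0.05150/0.00120 = 30.5 → laminar (Re < 2300)
f = 64/Re = 2.100
h_f = f(L/D)V²/(2g) = 2.100·(61.3/0.05150)·0.710²/(2·9.81) = 64.23 m

h_f ≈ 64.2 m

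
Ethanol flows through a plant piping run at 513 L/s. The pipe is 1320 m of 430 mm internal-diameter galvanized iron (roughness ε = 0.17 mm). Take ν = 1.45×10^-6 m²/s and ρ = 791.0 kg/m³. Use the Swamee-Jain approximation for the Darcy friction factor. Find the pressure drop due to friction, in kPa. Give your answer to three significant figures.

Δp ≈ 250 kPa

V = 4Q/(πD²) = 4·0.513/(π·0.430²) = 3.533 m/s
Re = VD/ν = 3.533·0.430/1.45×10^-6 = 1.05×10^6 → turbulent
ε/D = 0.17/430 = 3.95×10^-4
Swamee-Jain: f = 0.01652
h_f = f(L/D)V²/(2g) = 0.01652·(1320/0.430)·3.533²/(2·9.81) = 32.25 m
Δp = ρg·h_f = 791.0·9.81·32.25 = 250.3 kPa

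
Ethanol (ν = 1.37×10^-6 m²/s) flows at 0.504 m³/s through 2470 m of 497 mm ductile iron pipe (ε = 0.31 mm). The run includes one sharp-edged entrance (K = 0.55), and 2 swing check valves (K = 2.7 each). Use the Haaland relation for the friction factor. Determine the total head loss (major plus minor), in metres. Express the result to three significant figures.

H_L ≈ 32.8 m

V = 4Q/(πD²) = 2.598 m/s; V²/2g = 0.3440 m
Re = 9.42×10^5, ε/D = 6.24×10^-4 → f = 0.01799 (Haaland)
Major: h_f = f(L/D)·V²/2g = 0.01799·4970·0.3440 = 30.76 m
Minor: ΣK = 5.95; h_m = ΣK·V²/2g = 2.047 m
Total H_L = 30.76 + 2.047 = 32.81 m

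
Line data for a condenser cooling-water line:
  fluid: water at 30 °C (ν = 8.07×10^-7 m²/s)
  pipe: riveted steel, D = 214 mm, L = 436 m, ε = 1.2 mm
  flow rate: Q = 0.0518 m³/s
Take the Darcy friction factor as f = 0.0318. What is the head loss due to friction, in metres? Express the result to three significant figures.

h_f ≈ 6.85 m

V = 4Q/(πD²) = 4·0.0518/(π·0.214²) = 1.440 m/s
h_f = f(L/D)V²/(2g) = 0.03180·(436/0.214)·1.440²/(2·9.81) = 6.849 m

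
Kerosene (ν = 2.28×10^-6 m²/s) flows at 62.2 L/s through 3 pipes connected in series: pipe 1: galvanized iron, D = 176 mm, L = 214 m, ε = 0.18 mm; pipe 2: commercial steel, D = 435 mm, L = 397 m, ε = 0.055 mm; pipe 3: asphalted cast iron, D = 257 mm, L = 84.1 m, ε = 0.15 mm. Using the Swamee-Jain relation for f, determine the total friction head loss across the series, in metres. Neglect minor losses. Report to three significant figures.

Pipe 1: V = 2.557 m/s, Re = 1.97×10^5, ε/D = 0.00102, f = 0.02130, h_1 = f(L/D)V²/2g = 8.627 m
Pipe 2: V = 0.4185 m/s, Re = 7.99×10^4, ε/D = 1.26×10^-4, f = 0.01939, h_2 = f(L/D)V²/2g = 0.1580 m
Pipe 3: V = 1.199 m/s, Re = 1.35×10^5, ε/D = 5.84×10^-4, f = 0.02008, h_3 = f(L/D)V²/2g = 0.4815 m
Series → Q common, losses add: H = Σh = 9.267 m

H ≈ 9.27 m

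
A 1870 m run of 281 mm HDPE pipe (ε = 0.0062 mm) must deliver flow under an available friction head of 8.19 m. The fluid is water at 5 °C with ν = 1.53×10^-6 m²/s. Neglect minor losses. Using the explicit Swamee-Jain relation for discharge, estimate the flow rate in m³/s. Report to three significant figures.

Q ≈ 0.0776 m³/s

Swamee-Jain (Type II): Q = -0.965·√(gD⁵h_f/L)·ln[ε/(3.7D) + √(3.17ν²L/(gD³h_f))]
√(gD⁵h_f/L) = √(9.81·0.281⁵·8.19/1870) = 0.008676
ε/(3.7D) = 5.96×10^-6; √(3.17ν²L/(gD³h_f)) = 8.82×10^-5
Q = -0.965·0.008676·ln(9.419×10^-5) = 0.07761 m³/s
Check: V = 1.25 m/s, Re = 2.30×10^5, f = 0.01534, h_f = 8.15 m ≈ 8.19 m ✓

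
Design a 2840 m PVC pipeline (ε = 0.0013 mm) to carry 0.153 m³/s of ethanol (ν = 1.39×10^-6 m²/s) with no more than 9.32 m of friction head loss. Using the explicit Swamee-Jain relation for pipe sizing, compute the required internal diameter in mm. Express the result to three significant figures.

D ≈ 388 mm

Swamee-Jain (Type III): D = 0.66·[ε^1.25·(LQ²/(gh_f))^4.75 + ν·Q^9.4·(L/(gh_f))^5.2]^0.04
LQ²/(gh_f) = 0.7271; L/(gh_f) = 31.06
Term 1 = ε^1.25·(…)^4.75 = 9.66×10^-9; Term 2 = ν·Q^9.4·(…)^5.2 = 1.73×10^-6
D = 0.66·(9.66×10^-9 + 1.73×10^-6)^0.04 = 0.3883 m = 388 mm
Check: V = 1.29 m/s, Re = 3.61×10^5, f = 0.01393, h_f = 8.67 m ≈ 9.32 m ✓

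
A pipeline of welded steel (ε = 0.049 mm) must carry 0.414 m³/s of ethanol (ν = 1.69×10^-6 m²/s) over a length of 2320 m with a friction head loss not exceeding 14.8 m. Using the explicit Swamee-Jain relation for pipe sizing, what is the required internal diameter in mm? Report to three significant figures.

Swamee-Jain (Type III): D = 0.66·[ε^1.25·(LQ²/(gh_f))^4.75 + ν·Q^9.4·(L/(gh_f))^5.2]^0.04
LQ²/(gh_f) = 2.739; L/(gh_f) = 15.98
Term 1 = ε^1.25·(…)^4.75 = 4.91×10^-4; Term 2 = ν·Q^9.4·(…)^5.2 = 7.69×10^-4
D = 0.66·(4.91×10^-4 + 7.69×10^-4)^0.04 = 0.5053 m = 505 mm
Check: V = 2.06 m/s, Re = 6.17×10^5, f = 0.01410, h_f = 14.1 m ≈ 14.8 m ✓

D ≈ 505 mm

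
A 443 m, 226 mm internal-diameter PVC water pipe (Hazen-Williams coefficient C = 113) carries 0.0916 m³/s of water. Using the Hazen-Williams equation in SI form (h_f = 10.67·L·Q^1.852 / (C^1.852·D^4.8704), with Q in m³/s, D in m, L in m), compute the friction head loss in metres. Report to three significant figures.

h_f = 10.67·443·0.0916^1.852 / (113^1.852·0.226^4.8704) = 12.46 m

h_f ≈ 12.5 m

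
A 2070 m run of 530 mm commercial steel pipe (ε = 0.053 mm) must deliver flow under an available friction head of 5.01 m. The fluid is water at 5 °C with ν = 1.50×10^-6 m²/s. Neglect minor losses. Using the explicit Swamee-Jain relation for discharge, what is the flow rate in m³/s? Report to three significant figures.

Q ≈ 0.290 m³/s

Swamee-Jain (Type II): Q = -0.965·√(gD⁵h_f/L)·ln[ε/(3.7D) + √(3.17ν²L/(gD³h_f))]
√(gD⁵h_f/L) = √(9.81·0.530⁵·5.01/2070) = 0.03151
ε/(3.7D) = 2.70×10^-5; √(3.17ν²L/(gD³h_f)) = 4.49×10^-5
Q = -0.965·0.03151·ln(7.195×10^-5) = 0.2901 m³/s
Check: V = 1.31 m/s, Re = 4.65×10^5, f = 0.01459, h_f = 5.02 m ≈ 5.01 m ✓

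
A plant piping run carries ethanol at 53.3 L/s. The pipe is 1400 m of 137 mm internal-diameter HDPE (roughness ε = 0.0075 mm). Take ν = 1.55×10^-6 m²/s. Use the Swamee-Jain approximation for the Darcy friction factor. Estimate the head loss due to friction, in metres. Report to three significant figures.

V = 4Q/(πD²) = 4·0.0533/(π·0.137²) = 3.616 m/s
Re = VD/ν = 3.616·0.137/1.55×10^-6 = 3.20×10^5 → turbulent
ε/D = 0.0075/137 = 5.47×10^-5
Swamee-Jain: f = 0.01484
h_f = f(L/D)V²/(2g) = 0.01484·(1400/0.137)·3.616²/(2·9.81) = 101.0 m

h_f ≈ 101 m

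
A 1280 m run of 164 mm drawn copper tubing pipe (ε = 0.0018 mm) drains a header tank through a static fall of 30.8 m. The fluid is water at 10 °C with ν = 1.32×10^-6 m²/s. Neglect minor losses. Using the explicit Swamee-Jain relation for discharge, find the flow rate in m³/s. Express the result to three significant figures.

Q ≈ 0.0484 m³/s

Swamee-Jain (Type II): Q = -0.965·√(gD⁵h_f/L)·ln[ε/(3.7D) + √(3.17ν²L/(gD³h_f))]
√(gD⁵h_f/L) = √(9.81·0.164⁵·30.8/1280) = 0.005292
ε/(3.7D) = 2.97×10^-6; √(3.17ν²L/(gD³h_f)) = 7.28×10^-5
Q = -0.965·0.005292·ln(7.580×10^-5) = 0.04845 m³/s
Check: V = 2.29 m/s, Re = 2.85×10^5, f = 0.01464, h_f = 30.6 m ≈ 30.8 m ✓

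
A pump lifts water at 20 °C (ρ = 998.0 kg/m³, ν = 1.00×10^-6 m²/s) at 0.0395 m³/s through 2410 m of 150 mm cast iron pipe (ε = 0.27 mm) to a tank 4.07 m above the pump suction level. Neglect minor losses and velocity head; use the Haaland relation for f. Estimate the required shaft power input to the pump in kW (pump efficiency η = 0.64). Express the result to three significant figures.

V = 4Q/(πD²) = 2.235 m/s; Re = 3.35×10^5; ε/D = 0.00180; f = 0.02334
h_f = f(L/D)V²/2g = 95.48 m
Total head H = z + h_f = 4.07 + 95.48 = 99.55 m
P_hyd = ρgQH = 998.0·9.81·0.0395·99.55 = 38.50 kW
P_shaft = P_hyd/η = 38.50/0.64 = 60.15 kW

P_shaft ≈ 60.2 kW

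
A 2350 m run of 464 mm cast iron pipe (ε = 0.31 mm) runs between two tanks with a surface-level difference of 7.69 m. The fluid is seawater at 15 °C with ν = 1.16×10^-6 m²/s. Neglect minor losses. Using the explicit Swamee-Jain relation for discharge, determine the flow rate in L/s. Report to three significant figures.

Swamee-Jain (Type II): Q = -0.965·√(gD⁵h_f/L)·ln[ε/(3.7D) + √(3.17ν²L/(gD³h_f))]
√(gD⁵h_f/L) = √(9.81·0.464⁵·7.69/2350) = 0.02628
ε/(3.7D) = 1.81×10^-4; √(3.17ν²L/(gD³h_f)) = 3.65×10^-5
Q = -0.965·0.02628·ln(2.170×10^-4) = 0.2139 m³/s
Check: V = 1.26 m/s, Re = 5.06×10^5, f = 0.01874, h_f = 7.74 m ≈ 7.69 m ✓

Q ≈ 214 L/s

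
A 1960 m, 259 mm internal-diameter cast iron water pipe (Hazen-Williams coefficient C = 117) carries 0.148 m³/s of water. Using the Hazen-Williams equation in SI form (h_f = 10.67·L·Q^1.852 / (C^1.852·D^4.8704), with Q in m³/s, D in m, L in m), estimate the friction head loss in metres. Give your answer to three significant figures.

h_f ≈ 64.7 m

h_f = 10.67·1960·0.148^1.852 / (117^1.852·0.259^4.8704) = 64.70 m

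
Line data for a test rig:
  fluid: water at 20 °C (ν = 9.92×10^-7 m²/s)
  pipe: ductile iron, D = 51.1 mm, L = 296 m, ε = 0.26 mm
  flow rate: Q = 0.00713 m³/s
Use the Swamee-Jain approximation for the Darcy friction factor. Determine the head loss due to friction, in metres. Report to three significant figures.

h_f ≈ 111 m

V = 4Q/(πD²) = 4·0.00713/(π·0.0511²) = 3.477 m/s
Re = VD/ν = 3.477·0.0511/9.92×10^-7 = 1.79×10^5 → turbulent
ε/D = 0.26/51.1 = 0.00509
Swamee-Jain: f = 0.03124
h_f = f(L/D)V²/(2g) = 0.03124·(296/0.0511)·3.477²/(2·9.81) = 111.5 m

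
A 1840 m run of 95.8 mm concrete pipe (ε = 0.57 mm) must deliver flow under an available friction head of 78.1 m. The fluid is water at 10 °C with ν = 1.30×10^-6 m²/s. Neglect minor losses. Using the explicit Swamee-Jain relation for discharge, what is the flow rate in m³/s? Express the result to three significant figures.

Swamee-Jain (Type II): Q = -0.965·√(gD⁵h_f/L)·ln[ε/(3.7D) + √(3.17ν²L/(gD³h_f))]
√(gD⁵h_f/L) = √(9.81·0.0958⁵·78.1/1840) = 0.001833
ε/(3.7D) = 0.00161; √(3.17ν²L/(gD³h_f)) = 1.21×10^-4
Q = -0.965·0.001833·ln(0.001729) = 0.01125 m³/s
Check: V = 1.56 m/s, Re = 1.15×10^5, f = 0.03300, h_f = 78.7 m ≈ 78.1 m ✓

Q ≈ 0.0113 m³/s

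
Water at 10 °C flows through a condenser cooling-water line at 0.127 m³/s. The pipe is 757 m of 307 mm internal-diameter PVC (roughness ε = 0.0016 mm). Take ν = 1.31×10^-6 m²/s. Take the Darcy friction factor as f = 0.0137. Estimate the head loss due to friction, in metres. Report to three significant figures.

V = 4Q/(πD²) = 4·0.127/(π·0.307²) = 1.716 m/s
h_f = f(L/D)V²/(2g) = 0.01370·(757/0.307)·1.716²/(2·9.81) = 5.068 m

h_f ≈ 5.07 m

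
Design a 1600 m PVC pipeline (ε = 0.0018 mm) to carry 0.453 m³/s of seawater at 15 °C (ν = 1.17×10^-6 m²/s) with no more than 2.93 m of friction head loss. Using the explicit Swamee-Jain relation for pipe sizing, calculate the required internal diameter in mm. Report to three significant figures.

Swamee-Jain (Type III): D = 0.66·[ε^1.25·(LQ²/(gh_f))^4.75 + ν·Q^9.4·(L/(gh_f))^5.2]^0.04
LQ²/(gh_f) = 11.42; L/(gh_f) = 55.67
Term 1 = ε^1.25·(…)^4.75 = 0.00698; Term 2 = ν·Q^9.4·(…)^5.2 = 0.818
D = 0.66·(0.00698 + 0.818)^0.04 = 0.6549 m = 655 mm
Check: V = 1.34 m/s, Re = 7.53×10^5, f = 0.01224, h_f = 2.76 m ≈ 2.93 m ✓

D ≈ 655 mm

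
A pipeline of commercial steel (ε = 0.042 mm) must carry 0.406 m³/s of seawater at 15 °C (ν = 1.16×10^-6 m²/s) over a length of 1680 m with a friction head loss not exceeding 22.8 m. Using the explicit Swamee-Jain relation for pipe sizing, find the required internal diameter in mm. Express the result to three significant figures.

D ≈ 426 mm

Swamee-Jain (Type III): D = 0.66·[ε^1.25·(LQ²/(gh_f))^4.75 + ν·Q^9.4·(L/(gh_f))^5.2]^0.04
LQ²/(gh_f) = 1.238; L/(gh_f) = 7.511
Term 1 = ε^1.25·(…)^4.75 = 9.33×10^-6; Term 2 = ν·Q^9.4·(…)^5.2 = 8.68×10^-6
D = 0.66·(9.33×10^-6 + 8.68×10^-6)^0.04 = 0.4263 m = 426 mm
Check: V = 2.84 m/s, Re = 1.05×10^6, f = 0.01344, h_f = 21.8 m ≈ 22.8 m ✓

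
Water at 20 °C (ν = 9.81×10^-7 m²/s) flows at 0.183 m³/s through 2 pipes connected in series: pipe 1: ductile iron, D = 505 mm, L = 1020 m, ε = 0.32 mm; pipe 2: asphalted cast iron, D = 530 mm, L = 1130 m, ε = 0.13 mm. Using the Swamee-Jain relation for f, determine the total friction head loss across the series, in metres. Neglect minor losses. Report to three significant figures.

Pipe 1: V = 0.9136 m/s, Re = 4.70×10^5, ε/D = 6.34×10^-4, f = 0.01861, h_1 = f(L/D)V²/2g = 1.599 m
Pipe 2: V = 0.8295 m/s, Re = 4.48×10^5, ε/D = 2.45×10^-4, f = 0.01606, h_2 = f(L/D)V²/2g = 1.201 m
Series → Q common, losses add: H = Σh = 2.800 m

H ≈ 2.80 m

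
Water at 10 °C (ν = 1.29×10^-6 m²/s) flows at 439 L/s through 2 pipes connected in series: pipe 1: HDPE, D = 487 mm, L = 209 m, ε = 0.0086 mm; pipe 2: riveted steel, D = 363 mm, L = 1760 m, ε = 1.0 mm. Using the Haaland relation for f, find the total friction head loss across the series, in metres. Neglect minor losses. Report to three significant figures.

H ≈ 116 m

Pipe 1: V = 2.357 m/s, Re = 8.90×10^5, ε/D = 1.77×10^-5, f = 0.01212, h_1 = f(L/D)V²/2g = 1.473 m
Pipe 2: V = 4.242 m/s, Re = 1.19×10^6, ε/D = 0.00275, f = 0.02571, h_2 = f(L/D)V²/2g = 114.3 m
Series → Q common, losses add: H = Σh = 115.8 m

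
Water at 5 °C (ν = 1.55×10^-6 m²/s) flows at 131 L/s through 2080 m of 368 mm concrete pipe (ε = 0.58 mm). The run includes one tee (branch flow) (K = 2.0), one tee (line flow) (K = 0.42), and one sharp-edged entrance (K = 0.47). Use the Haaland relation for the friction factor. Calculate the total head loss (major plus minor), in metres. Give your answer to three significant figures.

V = 4Q/(πD²) = 1.232 m/s; V²/2g = 0.07732 m
Re = 2.92×10^5, ε/D = 0.00158 → f = 0.02269 (Haaland)
Major: h_f = f(L/D)·V²/2g = 0.02269·5652·0.07732 = 9.915 m
Minor: ΣK = 2.89; h_m = ΣK·V²/2g = 0.2234 m
Total H_L = 9.915 + 0.2234 = 10.14 m

H_L ≈ 10.1 m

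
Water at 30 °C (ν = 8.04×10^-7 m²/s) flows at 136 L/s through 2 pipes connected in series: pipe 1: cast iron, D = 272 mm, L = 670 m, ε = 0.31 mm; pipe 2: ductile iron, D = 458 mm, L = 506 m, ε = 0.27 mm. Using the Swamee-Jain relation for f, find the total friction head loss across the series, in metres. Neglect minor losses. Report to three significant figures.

Pipe 1: V = 2.341 m/s, Re = 7.92×10^5, ε/D = 0.00114, f = 0.02072, h_1 = f(L/D)V²/2g = 14.25 m
Pipe 2: V = 0.8255 m/s, Re = 4.70×10^5, ε/D = 5.90×10^-4, f = 0.01837, h_2 = f(L/D)V²/2g = 0.7047 m
Series → Q common, losses add: H = Σh = 14.96 m

H ≈ 15.0 m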